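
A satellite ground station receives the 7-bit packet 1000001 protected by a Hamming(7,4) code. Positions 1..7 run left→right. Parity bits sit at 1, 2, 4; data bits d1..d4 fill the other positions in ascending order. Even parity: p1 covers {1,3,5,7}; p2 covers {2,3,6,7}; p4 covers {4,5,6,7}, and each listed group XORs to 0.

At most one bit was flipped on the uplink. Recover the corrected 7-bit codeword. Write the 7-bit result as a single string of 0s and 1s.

s1 (pos 1,3,5,7): 1⊕0⊕0⊕1 = 0
s2 (pos 2,3,6,7): 0⊕0⊕0⊕1 = 1
s4 (pos 4,5,6,7): 0⊕0⊕0⊕1 = 1
Syndrome s4…s1 = 110 → error at position 6.
Flip position 6: 1000001 → 1000011

1000011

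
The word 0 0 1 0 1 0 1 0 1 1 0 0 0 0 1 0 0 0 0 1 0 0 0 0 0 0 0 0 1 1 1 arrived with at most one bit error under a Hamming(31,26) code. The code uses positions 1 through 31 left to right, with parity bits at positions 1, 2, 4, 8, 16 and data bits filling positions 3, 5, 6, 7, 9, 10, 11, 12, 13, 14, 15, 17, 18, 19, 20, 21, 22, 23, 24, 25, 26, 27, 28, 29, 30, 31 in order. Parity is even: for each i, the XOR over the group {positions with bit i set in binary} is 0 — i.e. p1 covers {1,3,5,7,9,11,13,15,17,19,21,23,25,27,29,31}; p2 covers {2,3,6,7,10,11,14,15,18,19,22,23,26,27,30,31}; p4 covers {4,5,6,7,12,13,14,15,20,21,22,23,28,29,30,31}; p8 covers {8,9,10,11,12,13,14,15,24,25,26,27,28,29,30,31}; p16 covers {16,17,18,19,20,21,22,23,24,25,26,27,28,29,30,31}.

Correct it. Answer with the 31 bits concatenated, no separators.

s1 (pos 1,3,5,7,9,11,13,15,17,19,21,23,25,27,29,31): 0⊕1⊕1⊕1⊕1⊕0⊕0⊕1⊕0⊕0⊕0⊕0⊕0⊕0⊕1⊕1 = 1
s2 (pos 2,3,6,7,10,11,14,15,18,19,22,23,26,27,30,31): 0⊕1⊕0⊕1⊕1⊕0⊕0⊕1⊕0⊕0⊕0⊕0⊕0⊕0⊕1⊕1 = 0
s4 (pos 4,5,6,7,12,13,14,15,20,21,22,23,28,29,30,31): 0⊕1⊕0⊕1⊕0⊕0⊕0⊕1⊕1⊕0⊕0⊕0⊕0⊕1⊕1⊕1 = 1
s8 (pos 8,9,10,11,12,13,14,15,24,25,26,27,28,29,30,31): 0⊕1⊕1⊕0⊕0⊕0⊕0⊕1⊕0⊕0⊕0⊕0⊕0⊕1⊕1⊕1 = 0
s16 (pos 16,17,18,19,20,21,22,23,24,25,26,27,28,29,30,31): 0⊕0⊕0⊕0⊕1⊕0⊕0⊕0⊕0⊕0⊕0⊕0⊕0⊕1⊕1⊕1 = 0
Syndrome s16…s1 = 00101 → error at position 5.
Flip position 5: 0010101011000010000100000000111 → 0010001011000010000100000000111

0010001011000010000100000000111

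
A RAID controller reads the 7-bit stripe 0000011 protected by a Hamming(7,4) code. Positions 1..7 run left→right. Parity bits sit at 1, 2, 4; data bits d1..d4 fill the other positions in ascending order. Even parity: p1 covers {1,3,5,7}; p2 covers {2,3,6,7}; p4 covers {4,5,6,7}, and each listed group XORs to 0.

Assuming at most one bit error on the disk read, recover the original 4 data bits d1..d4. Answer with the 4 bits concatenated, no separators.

s1 (pos 1,3,5,7): 0⊕0⊕0⊕1 = 1
s2 (pos 2,3,6,7): 0⊕0⊕1⊕1 = 0
s4 (pos 4,5,6,7): 0⊕0⊕1⊕1 = 0
Syndrome s4…s1 = 001 → error at position 1.
Flip position 1: 0000011 → 1000011
Read data bits from positions 3,5,6,7: 0011

0011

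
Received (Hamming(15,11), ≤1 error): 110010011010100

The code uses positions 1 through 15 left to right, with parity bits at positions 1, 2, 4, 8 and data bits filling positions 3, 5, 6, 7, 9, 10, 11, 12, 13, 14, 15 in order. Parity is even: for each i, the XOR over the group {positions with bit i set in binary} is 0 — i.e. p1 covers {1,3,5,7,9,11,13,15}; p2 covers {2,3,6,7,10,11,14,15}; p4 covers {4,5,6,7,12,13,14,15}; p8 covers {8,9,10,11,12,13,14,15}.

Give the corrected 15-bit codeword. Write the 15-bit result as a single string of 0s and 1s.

010010011010100

s1 (pos 1,3,5,7,9,11,13,15): 1⊕0⊕1⊕0⊕1⊕1⊕1⊕0 = 1
s2 (pos 2,3,6,7,10,11,14,15): 1⊕0⊕0⊕0⊕0⊕1⊕0⊕0 = 0
s4 (pos 4,5,6,7,12,13,14,15): 0⊕1⊕0⊕0⊕0⊕1⊕0⊕0 = 0
s8 (pos 8,9,10,11,12,13,14,15): 1⊕1⊕0⊕1⊕0⊕1⊕0⊕0 = 0
Syndrome s8…s1 = 0001 → error at position 1.
Flip position 1: 110010011010100 → 010010011010100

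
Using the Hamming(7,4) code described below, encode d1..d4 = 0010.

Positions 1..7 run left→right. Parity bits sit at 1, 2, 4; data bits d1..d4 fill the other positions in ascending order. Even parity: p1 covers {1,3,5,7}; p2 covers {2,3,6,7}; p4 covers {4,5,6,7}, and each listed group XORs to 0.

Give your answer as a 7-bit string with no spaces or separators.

Place data at non-parity positions: p1 p2 0 p4 0 1 0
p1 (pos 1,3,5,7): XOR of data positions = 0⊕0⊕0 = 0
p2 (pos 2,3,6,7): XOR of data positions = 0⊕1⊕0 = 1
p4 (pos 4,5,6,7): XOR of data positions = 0⊕1⊕0 = 1
Codeword: 0101010

0101010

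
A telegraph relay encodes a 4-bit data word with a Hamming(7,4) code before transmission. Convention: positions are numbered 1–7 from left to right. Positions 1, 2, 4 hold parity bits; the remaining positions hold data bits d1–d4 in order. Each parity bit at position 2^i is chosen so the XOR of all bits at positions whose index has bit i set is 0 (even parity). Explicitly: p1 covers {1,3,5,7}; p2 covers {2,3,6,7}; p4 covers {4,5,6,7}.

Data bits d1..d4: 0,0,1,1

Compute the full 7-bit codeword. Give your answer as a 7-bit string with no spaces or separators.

1000011

Place data at non-parity positions: p1 p2 0 p4 0 1 1
p1 (pos 1,3,5,7): XOR of data positions = 0⊕0⊕1 = 1
p2 (pos 2,3,6,7): XOR of data positions = 0⊕1⊕1 = 0
p4 (pos 4,5,6,7): XOR of data positions = 0⊕1⊕1 = 0
Codeword: 1000011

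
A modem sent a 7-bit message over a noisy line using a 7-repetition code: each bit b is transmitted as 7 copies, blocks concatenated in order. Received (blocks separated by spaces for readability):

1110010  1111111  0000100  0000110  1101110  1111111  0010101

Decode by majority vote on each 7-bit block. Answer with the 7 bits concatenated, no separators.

Block 1 (1110010): 4 ones → 1
Block 2 (1111111): 7 ones → 1
Block 3 (0000100): 1 one → 0
Block 4 (0000110): 2 ones → 0
Block 5 (1101110): 5 ones → 1
Block 6 (1111111): 7 ones → 1
Block 7 (0010101): 3 ones → 0

1100110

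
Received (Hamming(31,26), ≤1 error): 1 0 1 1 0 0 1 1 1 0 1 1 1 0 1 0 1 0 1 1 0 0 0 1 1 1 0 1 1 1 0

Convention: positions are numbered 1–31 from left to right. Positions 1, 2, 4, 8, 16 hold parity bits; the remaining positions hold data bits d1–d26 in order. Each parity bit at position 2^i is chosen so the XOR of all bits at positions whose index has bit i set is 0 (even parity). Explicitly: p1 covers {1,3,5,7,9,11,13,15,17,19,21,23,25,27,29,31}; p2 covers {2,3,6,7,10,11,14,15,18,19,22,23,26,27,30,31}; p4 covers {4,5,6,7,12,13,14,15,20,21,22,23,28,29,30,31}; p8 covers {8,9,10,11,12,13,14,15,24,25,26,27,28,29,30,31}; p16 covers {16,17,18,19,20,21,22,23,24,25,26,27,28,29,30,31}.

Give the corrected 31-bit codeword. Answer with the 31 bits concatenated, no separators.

s1 (pos 1,3,5,7,9,11,13,15,17,19,21,23,25,27,29,31): 1⊕1⊕0⊕1⊕1⊕1⊕1⊕1⊕1⊕1⊕0⊕0⊕1⊕0⊕1⊕0 = 1
s2 (pos 2,3,6,7,10,11,14,15,18,19,22,23,26,27,30,31): 0⊕1⊕0⊕1⊕0⊕1⊕0⊕1⊕0⊕1⊕0⊕0⊕1⊕0⊕1⊕0 = 1
s4 (pos 4,5,6,7,12,13,14,15,20,21,22,23,28,29,30,31): 1⊕0⊕0⊕1⊕1⊕1⊕0⊕1⊕1⊕0⊕0⊕0⊕1⊕1⊕1⊕0 = 1
s8 (pos 8,9,10,11,12,13,14,15,24,25,26,27,28,29,30,31): 1⊕1⊕0⊕1⊕1⊕1⊕0⊕1⊕1⊕1⊕1⊕0⊕1⊕1⊕1⊕0 = 0
s16 (pos 16,17,18,19,20,21,22,23,24,25,26,27,28,29,30,31): 0⊕1⊕0⊕1⊕1⊕0⊕0⊕0⊕1⊕1⊕1⊕0⊕1⊕1⊕1⊕0 = 1
Syndrome s16…s1 = 10111 → error at position 23.
Flip position 23: 1011001110111010101100011101110 → 1011001110111010101100111101110

1011001110111010101100111101110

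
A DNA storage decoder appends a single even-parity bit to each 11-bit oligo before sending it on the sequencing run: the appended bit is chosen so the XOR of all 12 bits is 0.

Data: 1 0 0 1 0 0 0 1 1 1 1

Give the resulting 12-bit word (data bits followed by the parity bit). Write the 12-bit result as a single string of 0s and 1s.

100100011110

XOR of the 11 data bits: 1⊕0⊕0⊕1⊕0⊕0⊕0⊕1⊕1⊕1⊕1 = 0
Parity bit = 0 (so all 12 bits XOR to 0).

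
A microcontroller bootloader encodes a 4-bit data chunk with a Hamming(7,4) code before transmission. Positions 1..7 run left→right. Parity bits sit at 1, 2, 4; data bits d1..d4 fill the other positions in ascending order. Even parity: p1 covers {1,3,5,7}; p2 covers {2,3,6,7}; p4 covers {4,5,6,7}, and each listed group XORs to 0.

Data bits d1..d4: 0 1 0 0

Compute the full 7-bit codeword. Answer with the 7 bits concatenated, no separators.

Place data at non-parity positions: p1 p2 0 p4 1 0 0
p1 (pos 1,3,5,7): XOR of data positions = 0⊕1⊕0 = 1
p2 (pos 2,3,6,7): XOR of data positions = 0⊕0⊕0 = 0
p4 (pos 4,5,6,7): XOR of data positions = 1⊕0⊕0 = 1
Codeword: 1001100

1001100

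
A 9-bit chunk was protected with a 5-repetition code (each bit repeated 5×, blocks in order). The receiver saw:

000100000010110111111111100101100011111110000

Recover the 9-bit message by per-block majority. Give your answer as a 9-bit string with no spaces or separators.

Block 1 (00010): 1 one → 0
Block 2 (00000): 0 ones → 0
Block 3 (10110): 3 ones → 1
Block 4 (11111): 5 ones → 1
Block 5 (11111): 5 ones → 1
Block 6 (00101): 2 ones → 0
Block 7 (10001): 2 ones → 0
Block 8 (11111): 5 ones → 1
Block 9 (10000): 1 one → 0

001110010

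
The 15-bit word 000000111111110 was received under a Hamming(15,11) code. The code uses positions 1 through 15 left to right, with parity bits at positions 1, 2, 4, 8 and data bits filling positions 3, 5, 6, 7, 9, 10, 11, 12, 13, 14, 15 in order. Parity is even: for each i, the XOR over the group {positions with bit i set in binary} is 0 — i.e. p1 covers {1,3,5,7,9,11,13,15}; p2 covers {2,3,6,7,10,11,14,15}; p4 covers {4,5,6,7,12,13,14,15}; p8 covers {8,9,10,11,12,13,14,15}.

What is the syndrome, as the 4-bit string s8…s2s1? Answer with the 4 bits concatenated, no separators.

1000

s1 (pos 1,3,5,7,9,11,13,15): 0⊕0⊕0⊕1⊕1⊕1⊕1⊕0 = 0
s2 (pos 2,3,6,7,10,11,14,15): 0⊕0⊕0⊕1⊕1⊕1⊕1⊕0 = 0
s4 (pos 4,5,6,7,12,13,14,15): 0⊕0⊕0⊕1⊕1⊕1⊕1⊕0 = 0
s8 (pos 8,9,10,11,12,13,14,15): 1⊕1⊕1⊕1⊕1⊕1⊕1⊕0 = 1
Syndrome s8…s1 = 1000 → error at position 8.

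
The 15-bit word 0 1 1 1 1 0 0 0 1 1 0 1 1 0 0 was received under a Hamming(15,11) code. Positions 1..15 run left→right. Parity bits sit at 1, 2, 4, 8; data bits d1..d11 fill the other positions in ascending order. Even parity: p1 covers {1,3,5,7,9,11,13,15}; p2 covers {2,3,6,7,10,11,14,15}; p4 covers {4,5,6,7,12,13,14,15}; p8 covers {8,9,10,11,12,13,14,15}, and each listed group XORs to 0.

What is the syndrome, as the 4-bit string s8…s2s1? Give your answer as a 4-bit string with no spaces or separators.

0010

s1 (pos 1,3,5,7,9,11,13,15): 0⊕1⊕1⊕0⊕1⊕0⊕1⊕0 = 0
s2 (pos 2,3,6,7,10,11,14,15): 1⊕1⊕0⊕0⊕1⊕0⊕0⊕0 = 1
s4 (pos 4,5,6,7,12,13,14,15): 1⊕1⊕0⊕0⊕1⊕1⊕0⊕0 = 0
s8 (pos 8,9,10,11,12,13,14,15): 0⊕1⊕1⊕0⊕1⊕1⊕0⊕0 = 0
Syndrome s8…s1 = 0010 → error at position 2.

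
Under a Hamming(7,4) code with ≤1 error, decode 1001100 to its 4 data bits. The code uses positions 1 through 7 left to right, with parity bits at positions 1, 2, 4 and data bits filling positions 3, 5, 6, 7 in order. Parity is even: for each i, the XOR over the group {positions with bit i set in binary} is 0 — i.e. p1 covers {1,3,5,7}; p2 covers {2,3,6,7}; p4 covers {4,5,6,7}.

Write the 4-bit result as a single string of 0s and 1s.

s1 (pos 1,3,5,7): 1⊕0⊕1⊕0 = 0
s2 (pos 2,3,6,7): 0⊕0⊕0⊕0 = 0
s4 (pos 4,5,6,7): 1⊕1⊕0⊕0 = 0
Syndrome s4…s1 = 000 → no error.
Read data bits from positions 3,5,6,7: 0100

0100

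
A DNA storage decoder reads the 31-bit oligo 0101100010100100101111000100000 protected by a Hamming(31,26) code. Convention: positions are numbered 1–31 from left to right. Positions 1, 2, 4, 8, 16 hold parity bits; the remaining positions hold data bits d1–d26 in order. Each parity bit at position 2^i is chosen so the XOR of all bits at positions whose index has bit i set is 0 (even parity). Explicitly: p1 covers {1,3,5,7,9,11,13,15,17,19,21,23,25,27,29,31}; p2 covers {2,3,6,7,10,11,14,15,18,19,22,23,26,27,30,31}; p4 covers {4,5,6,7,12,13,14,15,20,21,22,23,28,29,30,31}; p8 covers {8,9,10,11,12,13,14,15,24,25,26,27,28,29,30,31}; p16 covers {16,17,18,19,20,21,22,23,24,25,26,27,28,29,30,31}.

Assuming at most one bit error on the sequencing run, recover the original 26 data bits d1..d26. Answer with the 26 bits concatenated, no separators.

s1 (pos 1,3,5,7,9,11,13,15,17,19,21,23,25,27,29,31): 0⊕0⊕1⊕0⊕1⊕1⊕0⊕0⊕1⊕1⊕1⊕0⊕0⊕0⊕0⊕0 = 0
s2 (pos 2,3,6,7,10,11,14,15,18,19,22,23,26,27,30,31): 1⊕0⊕0⊕0⊕0⊕1⊕1⊕0⊕0⊕1⊕1⊕0⊕1⊕0⊕0⊕0 = 0
s4 (pos 4,5,6,7,12,13,14,15,20,21,22,23,28,29,30,31): 1⊕1⊕0⊕0⊕0⊕0⊕1⊕0⊕1⊕1⊕1⊕0⊕0⊕0⊕0⊕0 = 0
s8 (pos 8,9,10,11,12,13,14,15,24,25,26,27,28,29,30,31): 0⊕1⊕0⊕1⊕0⊕0⊕1⊕0⊕0⊕0⊕1⊕0⊕0⊕0⊕0⊕0 = 0
s16 (pos 16,17,18,19,20,21,22,23,24,25,26,27,28,29,30,31): 0⊕1⊕0⊕1⊕1⊕1⊕1⊕0⊕0⊕0⊕1⊕0⊕0⊕0⊕0⊕0 = 0
Syndrome s16…s1 = 00000 → no error.
Read data bits from positions 3,5,6,7,9,10,11,12,13,14,15,17,18,19,20,21,22,23,24,25,26,27,28,29,30,31: 01001010010101111000100000

01001010010101111000100000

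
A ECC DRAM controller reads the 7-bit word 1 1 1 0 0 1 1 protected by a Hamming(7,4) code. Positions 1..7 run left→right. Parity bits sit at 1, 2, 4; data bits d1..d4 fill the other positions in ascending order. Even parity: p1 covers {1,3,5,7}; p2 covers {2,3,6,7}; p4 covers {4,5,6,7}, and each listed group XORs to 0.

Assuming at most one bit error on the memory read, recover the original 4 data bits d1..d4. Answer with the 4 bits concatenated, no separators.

s1 (pos 1,3,5,7): 1⊕1⊕0⊕1 = 1
s2 (pos 2,3,6,7): 1⊕1⊕1⊕1 = 0
s4 (pos 4,5,6,7): 0⊕0⊕1⊕1 = 0
Syndrome s4…s1 = 001 → error at position 1.
Flip position 1: 1110011 → 0110011
Read data bits from positions 3,5,6,7: 1011

1011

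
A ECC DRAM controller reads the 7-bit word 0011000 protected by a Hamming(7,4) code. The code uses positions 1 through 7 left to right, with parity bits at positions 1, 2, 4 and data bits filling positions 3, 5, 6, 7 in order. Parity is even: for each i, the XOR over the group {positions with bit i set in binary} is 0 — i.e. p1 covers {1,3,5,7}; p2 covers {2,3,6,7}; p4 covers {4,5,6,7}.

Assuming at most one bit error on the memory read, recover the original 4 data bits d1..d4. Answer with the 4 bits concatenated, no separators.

1001

s1 (pos 1,3,5,7): 0⊕1⊕0⊕0 = 1
s2 (pos 2,3,6,7): 0⊕1⊕0⊕0 = 1
s4 (pos 4,5,6,7): 1⊕0⊕0⊕0 = 1
Syndrome s4…s1 = 111 → error at position 7.
Flip position 7: 0011000 → 0011001
Read data bits from positions 3,5,6,7: 1001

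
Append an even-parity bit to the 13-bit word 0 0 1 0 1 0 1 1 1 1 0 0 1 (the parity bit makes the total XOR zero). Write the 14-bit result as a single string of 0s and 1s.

00101011110011

XOR of the 13 data bits: 0⊕0⊕1⊕0⊕1⊕0⊕1⊕1⊕1⊕1⊕0⊕0⊕1 = 1
Parity bit = 1 (so all 14 bits XOR to 0).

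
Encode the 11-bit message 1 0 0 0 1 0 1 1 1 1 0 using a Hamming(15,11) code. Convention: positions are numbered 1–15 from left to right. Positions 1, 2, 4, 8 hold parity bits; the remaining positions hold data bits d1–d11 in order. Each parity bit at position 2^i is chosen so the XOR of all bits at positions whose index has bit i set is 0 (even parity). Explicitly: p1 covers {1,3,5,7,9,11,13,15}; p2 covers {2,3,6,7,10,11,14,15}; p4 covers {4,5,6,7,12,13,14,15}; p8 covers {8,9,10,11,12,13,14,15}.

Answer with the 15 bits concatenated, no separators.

Place data at non-parity positions: p1 p2 1 p4 0 0 0 p8 1 0 1 1 1 1 0
p1 (pos 1,3,5,7,9,11,13,15): XOR of data positions = 1⊕0⊕0⊕1⊕1⊕1⊕0 = 0
p2 (pos 2,3,6,7,10,11,14,15): XOR of data positions = 1⊕0⊕0⊕0⊕1⊕1⊕0 = 1
p4 (pos 4,5,6,7,12,13,14,15): XOR of data positions = 0⊕0⊕0⊕1⊕1⊕1⊕0 = 1
p8 (pos 8,9,10,11,12,13,14,15): XOR of data positions = 1⊕0⊕1⊕1⊕1⊕1⊕0 = 1
Codeword: 011100011011110

011100011011110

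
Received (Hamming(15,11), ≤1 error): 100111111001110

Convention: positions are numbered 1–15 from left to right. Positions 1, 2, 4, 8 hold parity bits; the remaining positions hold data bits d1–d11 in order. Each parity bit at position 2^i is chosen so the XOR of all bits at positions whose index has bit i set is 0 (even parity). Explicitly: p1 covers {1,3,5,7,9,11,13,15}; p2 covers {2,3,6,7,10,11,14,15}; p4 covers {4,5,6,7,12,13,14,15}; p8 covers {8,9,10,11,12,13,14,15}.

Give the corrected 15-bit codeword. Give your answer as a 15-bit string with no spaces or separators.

s1 (pos 1,3,5,7,9,11,13,15): 1⊕0⊕1⊕1⊕1⊕0⊕1⊕0 = 1
s2 (pos 2,3,6,7,10,11,14,15): 0⊕0⊕1⊕1⊕0⊕0⊕1⊕0 = 1
s4 (pos 4,5,6,7,12,13,14,15): 1⊕1⊕1⊕1⊕1⊕1⊕1⊕0 = 1
s8 (pos 8,9,10,11,12,13,14,15): 1⊕1⊕0⊕0⊕1⊕1⊕1⊕0 = 1
Syndrome s8…s1 = 1111 → error at position 15.
Flip position 15: 100111111001110 → 100111111001111

100111111001111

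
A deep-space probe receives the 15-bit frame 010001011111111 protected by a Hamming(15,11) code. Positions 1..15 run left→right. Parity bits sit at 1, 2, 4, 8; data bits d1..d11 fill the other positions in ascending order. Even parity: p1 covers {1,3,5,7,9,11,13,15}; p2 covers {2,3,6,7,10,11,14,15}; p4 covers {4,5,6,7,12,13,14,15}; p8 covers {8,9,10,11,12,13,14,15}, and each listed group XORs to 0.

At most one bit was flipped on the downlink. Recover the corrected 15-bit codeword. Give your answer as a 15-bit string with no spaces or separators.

010101011111111

s1 (pos 1,3,5,7,9,11,13,15): 0⊕0⊕0⊕0⊕1⊕1⊕1⊕1 = 0
s2 (pos 2,3,6,7,10,11,14,15): 1⊕0⊕1⊕0⊕1⊕1⊕1⊕1 = 0
s4 (pos 4,5,6,7,12,13,14,15): 0⊕0⊕1⊕0⊕1⊕1⊕1⊕1 = 1
s8 (pos 8,9,10,11,12,13,14,15): 1⊕1⊕1⊕1⊕1⊕1⊕1⊕1 = 0
Syndrome s8…s1 = 0100 → error at position 4.
Flip position 4: 010001011111111 → 010101011111111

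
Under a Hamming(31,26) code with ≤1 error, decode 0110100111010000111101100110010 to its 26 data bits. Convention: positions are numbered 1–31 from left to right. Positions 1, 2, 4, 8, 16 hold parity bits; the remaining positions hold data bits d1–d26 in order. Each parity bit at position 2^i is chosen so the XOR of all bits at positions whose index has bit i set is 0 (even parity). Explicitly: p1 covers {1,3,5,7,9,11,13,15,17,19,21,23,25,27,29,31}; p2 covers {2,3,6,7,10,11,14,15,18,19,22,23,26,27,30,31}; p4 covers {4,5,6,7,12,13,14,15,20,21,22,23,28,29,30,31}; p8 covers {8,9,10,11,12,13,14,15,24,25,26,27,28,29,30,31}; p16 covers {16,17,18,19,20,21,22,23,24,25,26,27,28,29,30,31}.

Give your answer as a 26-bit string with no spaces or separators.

s1 (pos 1,3,5,7,9,11,13,15,17,19,21,23,25,27,29,31): 0⊕1⊕1⊕0⊕1⊕0⊕0⊕0⊕1⊕1⊕0⊕1⊕0⊕1⊕0⊕0 = 1
s2 (pos 2,3,6,7,10,11,14,15,18,19,22,23,26,27,30,31): 1⊕1⊕0⊕0⊕1⊕0⊕0⊕0⊕1⊕1⊕1⊕1⊕1⊕1⊕1⊕0 = 0
s4 (pos 4,5,6,7,12,13,14,15,20,21,22,23,28,29,30,31): 0⊕1⊕0⊕0⊕1⊕0⊕0⊕0⊕1⊕0⊕1⊕1⊕0⊕0⊕1⊕0 = 0
s8 (pos 8,9,10,11,12,13,14,15,24,25,26,27,28,29,30,31): 1⊕1⊕1⊕0⊕1⊕0⊕0⊕0⊕0⊕0⊕1⊕1⊕0⊕0⊕1⊕0 = 1
s16 (pos 16,17,18,19,20,21,22,23,24,25,26,27,28,29,30,31): 0⊕1⊕1⊕1⊕1⊕0⊕1⊕1⊕0⊕0⊕1⊕1⊕0⊕0⊕1⊕0 = 1
Syndrome s16…s1 = 11001 → error at position 25.
Flip position 25: 0110100111010000111101100110010 → 0110100111010000111101101110010
Read data bits from positions 3,5,6,7,9,10,11,12,13,14,15,17,18,19,20,21,22,23,24,25,26,27,28,29,30,31: 11001101000111101101110010

11001101000111101101110010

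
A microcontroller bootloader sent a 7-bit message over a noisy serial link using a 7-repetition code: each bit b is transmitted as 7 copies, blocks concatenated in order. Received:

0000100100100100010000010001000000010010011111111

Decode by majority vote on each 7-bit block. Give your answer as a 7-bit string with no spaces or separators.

Block 1 (0000100): 1 one → 0
Block 2 (1001001): 3 ones → 0
Block 3 (0001000): 1 one → 0
Block 4 (0010001): 2 ones → 0
Block 5 (0000000): 0 ones → 0
Block 6 (1001001): 3 ones → 0
Block 7 (1111111): 7 ones → 1

0000001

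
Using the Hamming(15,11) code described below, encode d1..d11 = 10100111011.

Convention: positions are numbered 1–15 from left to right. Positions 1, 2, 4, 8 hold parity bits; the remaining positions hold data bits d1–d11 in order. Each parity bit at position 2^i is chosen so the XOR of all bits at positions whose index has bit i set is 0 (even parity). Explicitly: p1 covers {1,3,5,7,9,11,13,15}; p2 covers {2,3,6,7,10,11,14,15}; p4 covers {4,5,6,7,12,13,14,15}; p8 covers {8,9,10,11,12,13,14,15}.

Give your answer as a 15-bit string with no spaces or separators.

101001010111011

Place data at non-parity positions: p1 p2 1 p4 0 1 0 p8 0 1 1 1 0 1 1
p1 (pos 1,3,5,7,9,11,13,15): XOR of data positions = 1⊕0⊕0⊕0⊕1⊕0⊕1 = 1
p2 (pos 2,3,6,7,10,11,14,15): XOR of data positions = 1⊕1⊕0⊕1⊕1⊕1⊕1 = 0
p4 (pos 4,5,6,7,12,13,14,15): XOR of data positions = 0⊕1⊕0⊕1⊕0⊕1⊕1 = 0
p8 (pos 8,9,10,11,12,13,14,15): XOR of data positions = 0⊕1⊕1⊕1⊕0⊕1⊕1 = 1
Codeword: 101001010111011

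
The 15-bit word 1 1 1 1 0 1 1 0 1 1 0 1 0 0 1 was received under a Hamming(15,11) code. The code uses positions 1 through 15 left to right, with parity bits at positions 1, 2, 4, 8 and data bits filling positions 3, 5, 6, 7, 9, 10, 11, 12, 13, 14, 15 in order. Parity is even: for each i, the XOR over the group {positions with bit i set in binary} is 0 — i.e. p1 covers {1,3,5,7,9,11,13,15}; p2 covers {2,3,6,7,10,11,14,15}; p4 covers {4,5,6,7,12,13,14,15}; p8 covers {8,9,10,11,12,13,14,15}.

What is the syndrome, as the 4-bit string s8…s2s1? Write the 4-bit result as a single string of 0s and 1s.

s1 (pos 1,3,5,7,9,11,13,15): 1⊕1⊕0⊕1⊕1⊕0⊕0⊕1 = 1
s2 (pos 2,3,6,7,10,11,14,15): 1⊕1⊕1⊕1⊕1⊕0⊕0⊕1 = 0
s4 (pos 4,5,6,7,12,13,14,15): 1⊕0⊕1⊕1⊕1⊕0⊕0⊕1 = 1
s8 (pos 8,9,10,11,12,13,14,15): 0⊕1⊕1⊕0⊕1⊕0⊕0⊕1 = 0
Syndrome s8…s1 = 0101 → error at position 5.

0101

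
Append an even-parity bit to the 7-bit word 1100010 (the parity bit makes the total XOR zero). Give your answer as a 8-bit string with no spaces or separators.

XOR of the 7 data bits: 1⊕1⊕0⊕0⊕0⊕1⊕0 = 1
Parity bit = 1 (so all 8 bits XOR to 0).

11000101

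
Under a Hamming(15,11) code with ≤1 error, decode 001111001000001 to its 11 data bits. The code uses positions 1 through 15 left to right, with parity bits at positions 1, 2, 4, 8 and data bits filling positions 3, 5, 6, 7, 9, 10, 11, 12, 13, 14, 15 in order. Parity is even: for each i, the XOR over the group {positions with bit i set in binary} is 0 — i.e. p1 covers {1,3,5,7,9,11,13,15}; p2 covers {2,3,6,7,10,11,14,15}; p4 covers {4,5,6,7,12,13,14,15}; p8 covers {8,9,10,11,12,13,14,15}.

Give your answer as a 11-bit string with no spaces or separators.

s1 (pos 1,3,5,7,9,11,13,15): 0⊕1⊕1⊕0⊕1⊕0⊕0⊕1 = 0
s2 (pos 2,3,6,7,10,11,14,15): 0⊕1⊕1⊕0⊕0⊕0⊕0⊕1 = 1
s4 (pos 4,5,6,7,12,13,14,15): 1⊕1⊕1⊕0⊕0⊕0⊕0⊕1 = 0
s8 (pos 8,9,10,11,12,13,14,15): 0⊕1⊕0⊕0⊕0⊕0⊕0⊕1 = 0
Syndrome s8…s1 = 0010 → error at position 2.
Flip position 2: 001111001000001 → 011111001000001
Read data bits from positions 3,5,6,7,9,10,11,12,13,14,15: 11101000001

11101000001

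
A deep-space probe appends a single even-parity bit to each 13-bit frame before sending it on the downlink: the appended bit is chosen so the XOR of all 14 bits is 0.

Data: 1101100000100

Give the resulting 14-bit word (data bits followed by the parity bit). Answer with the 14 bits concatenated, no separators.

XOR of the 13 data bits: 1⊕1⊕0⊕1⊕1⊕0⊕0⊕0⊕0⊕0⊕1⊕0⊕0 = 1
Parity bit = 1 (so all 14 bits XOR to 0).

11011000001001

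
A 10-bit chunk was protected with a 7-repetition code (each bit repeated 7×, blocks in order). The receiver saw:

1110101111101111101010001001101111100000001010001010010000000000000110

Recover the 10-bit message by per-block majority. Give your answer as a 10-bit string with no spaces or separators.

1110100000

Block 1 (1110101): 5 ones → 1
Block 2 (1111011): 6 ones → 1
Block 3 (1110101): 5 ones → 1
Block 4 (0001001): 2 ones → 0
Block 5 (1011111): 6 ones → 1
Block 6 (0000000): 0 ones → 0
Block 7 (1010001): 3 ones → 0
Block 8 (0100100): 2 ones → 0
Block 9 (0000000): 0 ones → 0
Block 10 (0000110): 2 ones → 0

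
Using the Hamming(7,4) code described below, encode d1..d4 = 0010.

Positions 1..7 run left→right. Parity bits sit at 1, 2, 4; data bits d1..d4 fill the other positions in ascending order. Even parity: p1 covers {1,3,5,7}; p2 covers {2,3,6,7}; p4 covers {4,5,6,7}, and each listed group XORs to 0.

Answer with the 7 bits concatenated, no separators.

Place data at non-parity positions: p1 p2 0 p4 0 1 0
p1 (pos 1,3,5,7): XOR of data positions = 0⊕0⊕0 = 0
p2 (pos 2,3,6,7): XOR of data positions = 0⊕1⊕0 = 1
p4 (pos 4,5,6,7): XOR of data positions = 0⊕1⊕0 = 1
Codeword: 0101010

0101010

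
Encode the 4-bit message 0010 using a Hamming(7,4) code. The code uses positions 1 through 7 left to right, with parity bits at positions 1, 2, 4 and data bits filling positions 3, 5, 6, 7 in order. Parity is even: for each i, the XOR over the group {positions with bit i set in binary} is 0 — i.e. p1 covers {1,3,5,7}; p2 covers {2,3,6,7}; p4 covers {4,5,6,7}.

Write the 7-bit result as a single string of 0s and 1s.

0101010

Place data at non-parity positions: p1 p2 0 p4 0 1 0
p1 (pos 1,3,5,7): XOR of data positions = 0⊕0⊕0 = 0
p2 (pos 2,3,6,7): XOR of data positions = 0⊕1⊕0 = 1
p4 (pos 4,5,6,7): XOR of data positions = 0⊕1⊕0 = 1
Codeword: 0101010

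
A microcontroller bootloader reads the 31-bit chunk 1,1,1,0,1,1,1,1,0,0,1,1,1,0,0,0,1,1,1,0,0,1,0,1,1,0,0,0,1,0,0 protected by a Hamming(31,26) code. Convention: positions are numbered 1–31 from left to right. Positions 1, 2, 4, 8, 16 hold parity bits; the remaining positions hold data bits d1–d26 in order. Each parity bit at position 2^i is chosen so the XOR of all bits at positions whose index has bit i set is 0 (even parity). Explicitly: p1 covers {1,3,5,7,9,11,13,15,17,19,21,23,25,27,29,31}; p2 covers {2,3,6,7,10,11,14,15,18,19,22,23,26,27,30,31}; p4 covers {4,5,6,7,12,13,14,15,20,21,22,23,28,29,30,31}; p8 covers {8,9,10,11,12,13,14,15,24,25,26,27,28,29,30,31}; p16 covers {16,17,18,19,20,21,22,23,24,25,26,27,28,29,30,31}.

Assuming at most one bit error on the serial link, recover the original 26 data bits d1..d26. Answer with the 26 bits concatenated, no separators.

s1 (pos 1,3,5,7,9,11,13,15,17,19,21,23,25,27,29,31): 1⊕1⊕1⊕1⊕0⊕1⊕1⊕0⊕1⊕1⊕0⊕0⊕1⊕0⊕1⊕0 = 0
s2 (pos 2,3,6,7,10,11,14,15,18,19,22,23,26,27,30,31): 1⊕1⊕1⊕1⊕0⊕1⊕0⊕0⊕1⊕1⊕1⊕0⊕0⊕0⊕0⊕0 = 0
s4 (pos 4,5,6,7,12,13,14,15,20,21,22,23,28,29,30,31): 0⊕1⊕1⊕1⊕1⊕1⊕0⊕0⊕0⊕0⊕1⊕0⊕0⊕1⊕0⊕0 = 1
s8 (pos 8,9,10,11,12,13,14,15,24,25,26,27,28,29,30,31): 1⊕0⊕0⊕1⊕1⊕1⊕0⊕0⊕1⊕1⊕0⊕0⊕0⊕1⊕0⊕0 = 1
s16 (pos 16,17,18,19,20,21,22,23,24,25,26,27,28,29,30,31): 0⊕1⊕1⊕1⊕0⊕0⊕1⊕0⊕1⊕1⊕0⊕0⊕0⊕1⊕0⊕0 = 1
Syndrome s16…s1 = 11100 → error at position 28.
Flip position 28: 1110111100111000111001011000100 → 1110111100111000111001011001100
Read data bits from positions 3,5,6,7,9,10,11,12,13,14,15,17,18,19,20,21,22,23,24,25,26,27,28,29,30,31: 11110011100111001011001100

11110011100111001011001100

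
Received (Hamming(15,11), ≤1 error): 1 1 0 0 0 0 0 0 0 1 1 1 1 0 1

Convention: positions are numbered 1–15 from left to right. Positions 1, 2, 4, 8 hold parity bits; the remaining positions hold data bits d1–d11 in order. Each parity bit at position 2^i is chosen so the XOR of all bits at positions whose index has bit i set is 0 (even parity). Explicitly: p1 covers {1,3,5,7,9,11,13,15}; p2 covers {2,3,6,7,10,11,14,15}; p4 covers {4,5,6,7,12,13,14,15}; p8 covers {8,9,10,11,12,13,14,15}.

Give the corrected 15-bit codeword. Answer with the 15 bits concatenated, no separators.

110000000110101

s1 (pos 1,3,5,7,9,11,13,15): 1⊕0⊕0⊕0⊕0⊕1⊕1⊕1 = 0
s2 (pos 2,3,6,7,10,11,14,15): 1⊕0⊕0⊕0⊕1⊕1⊕0⊕1 = 0
s4 (pos 4,5,6,7,12,13,14,15): 0⊕0⊕0⊕0⊕1⊕1⊕0⊕1 = 1
s8 (pos 8,9,10,11,12,13,14,15): 0⊕0⊕1⊕1⊕1⊕1⊕0⊕1 = 1
Syndrome s8…s1 = 1100 → error at position 12.
Flip position 12: 110000000111101 → 110000000110101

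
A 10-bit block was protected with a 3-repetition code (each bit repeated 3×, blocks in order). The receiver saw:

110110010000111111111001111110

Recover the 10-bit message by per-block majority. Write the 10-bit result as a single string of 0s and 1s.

Block 1 (110): 2 ones → 1
Block 2 (110): 2 ones → 1
Block 3 (010): 1 one → 0
Block 4 (000): 0 ones → 0
Block 5 (111): 3 ones → 1
Block 6 (111): 3 ones → 1
Block 7 (111): 3 ones → 1
Block 8 (001): 1 one → 0
Block 9 (111): 3 ones → 1
Block 10 (110): 2 ones → 1

1100111011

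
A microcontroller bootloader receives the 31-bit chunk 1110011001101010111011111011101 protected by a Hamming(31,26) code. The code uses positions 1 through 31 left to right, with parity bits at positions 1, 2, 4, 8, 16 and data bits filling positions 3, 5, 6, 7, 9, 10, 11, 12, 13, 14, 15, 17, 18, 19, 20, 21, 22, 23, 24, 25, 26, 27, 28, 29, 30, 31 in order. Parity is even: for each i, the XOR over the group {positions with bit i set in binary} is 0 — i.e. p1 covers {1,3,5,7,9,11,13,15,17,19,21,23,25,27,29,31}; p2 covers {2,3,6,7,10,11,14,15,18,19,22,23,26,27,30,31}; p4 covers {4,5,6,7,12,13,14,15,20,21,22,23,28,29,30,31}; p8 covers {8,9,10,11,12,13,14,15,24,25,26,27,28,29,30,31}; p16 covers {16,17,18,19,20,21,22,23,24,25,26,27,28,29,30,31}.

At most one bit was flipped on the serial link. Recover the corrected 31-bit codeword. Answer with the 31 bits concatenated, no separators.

1010011001101010111011111011101

s1 (pos 1,3,5,7,9,11,13,15,17,19,21,23,25,27,29,31): 1⊕1⊕0⊕1⊕0⊕1⊕1⊕1⊕1⊕1⊕1⊕1⊕1⊕1⊕1⊕1 = 0
s2 (pos 2,3,6,7,10,11,14,15,18,19,22,23,26,27,30,31): 1⊕1⊕1⊕1⊕1⊕1⊕0⊕1⊕1⊕1⊕1⊕1⊕0⊕1⊕0⊕1 = 1
s4 (pos 4,5,6,7,12,13,14,15,20,21,22,23,28,29,30,31): 0⊕0⊕1⊕1⊕0⊕1⊕0⊕1⊕0⊕1⊕1⊕1⊕1⊕1⊕0⊕1 = 0
s8 (pos 8,9,10,11,12,13,14,15,24,25,26,27,28,29,30,31): 0⊕0⊕1⊕1⊕0⊕1⊕0⊕1⊕1⊕1⊕0⊕1⊕1⊕1⊕0⊕1 = 0
s16 (pos 16,17,18,19,20,21,22,23,24,25,26,27,28,29,30,31): 0⊕1⊕1⊕1⊕0⊕1⊕1⊕1⊕1⊕1⊕0⊕1⊕1⊕1⊕0⊕1 = 0
Syndrome s16…s1 = 00010 → error at position 2.
Flip position 2: 1110011001101010111011111011101 → 1010011001101010111011111011101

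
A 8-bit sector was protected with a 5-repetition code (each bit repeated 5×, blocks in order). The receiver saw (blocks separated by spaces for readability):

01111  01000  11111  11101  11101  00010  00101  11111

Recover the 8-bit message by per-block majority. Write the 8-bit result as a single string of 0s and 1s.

10111001

Block 1 (01111): 4 ones → 1
Block 2 (01000): 1 one → 0
Block 3 (11111): 5 ones → 1
Block 4 (11101): 4 ones → 1
Block 5 (11101): 4 ones → 1
Block 6 (00010): 1 one → 0
Block 7 (00101): 2 ones → 0
Block 8 (11111): 5 ones → 1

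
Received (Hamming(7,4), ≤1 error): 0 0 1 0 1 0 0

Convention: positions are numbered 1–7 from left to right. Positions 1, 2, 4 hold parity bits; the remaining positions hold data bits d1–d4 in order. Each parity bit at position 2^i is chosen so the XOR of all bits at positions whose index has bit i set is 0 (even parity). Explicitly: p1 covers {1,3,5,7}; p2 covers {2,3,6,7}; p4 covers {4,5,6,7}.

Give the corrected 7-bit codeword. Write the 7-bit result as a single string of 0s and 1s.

0010110

s1 (pos 1,3,5,7): 0⊕1⊕1⊕0 = 0
s2 (pos 2,3,6,7): 0⊕1⊕0⊕0 = 1
s4 (pos 4,5,6,7): 0⊕1⊕0⊕0 = 1
Syndrome s4…s1 = 110 → error at position 6.
Flip position 6: 0010100 → 0010110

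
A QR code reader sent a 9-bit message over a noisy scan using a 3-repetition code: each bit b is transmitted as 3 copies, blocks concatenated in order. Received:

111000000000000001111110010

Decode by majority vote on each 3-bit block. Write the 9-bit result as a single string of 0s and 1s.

100000110

Block 1 (111): 3 ones → 1
Block 2 (000): 0 ones → 0
Block 3 (000): 0 ones → 0
Block 4 (000): 0 ones → 0
Block 5 (000): 0 ones → 0
Block 6 (001): 1 one → 0
Block 7 (111): 3 ones → 1
Block 8 (110): 2 ones → 1
Block 9 (010): 1 one → 0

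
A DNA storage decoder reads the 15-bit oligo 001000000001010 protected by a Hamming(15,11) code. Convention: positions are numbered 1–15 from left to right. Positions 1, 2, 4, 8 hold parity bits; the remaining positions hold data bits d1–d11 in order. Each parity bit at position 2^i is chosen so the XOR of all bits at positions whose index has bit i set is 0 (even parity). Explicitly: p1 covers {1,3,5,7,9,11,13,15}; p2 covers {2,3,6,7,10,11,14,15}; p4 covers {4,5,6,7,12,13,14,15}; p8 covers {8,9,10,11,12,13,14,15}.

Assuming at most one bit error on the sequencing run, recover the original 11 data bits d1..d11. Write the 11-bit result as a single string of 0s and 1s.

s1 (pos 1,3,5,7,9,11,13,15): 0⊕1⊕0⊕0⊕0⊕0⊕0⊕0 = 1
s2 (pos 2,3,6,7,10,11,14,15): 0⊕1⊕0⊕0⊕0⊕0⊕1⊕0 = 0
s4 (pos 4,5,6,7,12,13,14,15): 0⊕0⊕0⊕0⊕1⊕0⊕1⊕0 = 0
s8 (pos 8,9,10,11,12,13,14,15): 0⊕0⊕0⊕0⊕1⊕0⊕1⊕0 = 0
Syndrome s8…s1 = 0001 → error at position 1.
Flip position 1: 001000000001010 → 101000000001010
Read data bits from positions 3,5,6,7,9,10,11,12,13,14,15: 10000001010

10000001010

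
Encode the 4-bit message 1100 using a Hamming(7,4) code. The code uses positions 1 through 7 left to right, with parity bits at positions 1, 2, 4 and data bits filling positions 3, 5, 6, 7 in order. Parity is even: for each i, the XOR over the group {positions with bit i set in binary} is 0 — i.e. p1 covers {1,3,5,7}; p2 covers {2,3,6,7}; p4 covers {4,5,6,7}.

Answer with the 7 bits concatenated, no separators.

Place data at non-parity positions: p1 p2 1 p4 1 0 0
p1 (pos 1,3,5,7): XOR of data positions = 1⊕1⊕0 = 0
p2 (pos 2,3,6,7): XOR of data positions = 1⊕0⊕0 = 1
p4 (pos 4,5,6,7): XOR of data positions = 1⊕0⊕0 = 1
Codeword: 0111100

0111100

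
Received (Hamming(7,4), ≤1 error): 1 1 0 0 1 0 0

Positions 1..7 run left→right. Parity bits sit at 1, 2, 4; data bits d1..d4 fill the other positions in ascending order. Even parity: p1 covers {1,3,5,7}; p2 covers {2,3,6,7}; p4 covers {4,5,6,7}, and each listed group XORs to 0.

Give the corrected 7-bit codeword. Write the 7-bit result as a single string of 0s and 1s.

s1 (pos 1,3,5,7): 1⊕0⊕1⊕0 = 0
s2 (pos 2,3,6,7): 1⊕0⊕0⊕0 = 1
s4 (pos 4,5,6,7): 0⊕1⊕0⊕0 = 1
Syndrome s4…s1 = 110 → error at position 6.
Flip position 6: 1100100 → 1100110

1100110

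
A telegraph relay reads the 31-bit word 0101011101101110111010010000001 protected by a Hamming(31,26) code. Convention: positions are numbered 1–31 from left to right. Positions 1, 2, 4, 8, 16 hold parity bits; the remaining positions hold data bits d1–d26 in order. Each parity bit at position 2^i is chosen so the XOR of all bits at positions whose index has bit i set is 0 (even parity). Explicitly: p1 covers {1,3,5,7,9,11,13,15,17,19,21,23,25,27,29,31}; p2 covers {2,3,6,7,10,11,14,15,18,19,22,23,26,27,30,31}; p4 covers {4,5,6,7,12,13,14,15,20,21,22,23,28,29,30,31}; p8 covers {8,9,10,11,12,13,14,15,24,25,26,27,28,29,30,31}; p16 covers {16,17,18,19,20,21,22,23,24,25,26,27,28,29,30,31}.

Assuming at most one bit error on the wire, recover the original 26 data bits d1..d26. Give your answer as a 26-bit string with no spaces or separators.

00110110111111010010000001

s1 (pos 1,3,5,7,9,11,13,15,17,19,21,23,25,27,29,31): 0⊕0⊕0⊕1⊕0⊕1⊕1⊕1⊕1⊕1⊕1⊕0⊕0⊕0⊕0⊕1 = 0
s2 (pos 2,3,6,7,10,11,14,15,18,19,22,23,26,27,30,31): 1⊕0⊕1⊕1⊕1⊕1⊕1⊕1⊕1⊕1⊕0⊕0⊕0⊕0⊕0⊕1 = 0
s4 (pos 4,5,6,7,12,13,14,15,20,21,22,23,28,29,30,31): 1⊕0⊕1⊕1⊕0⊕1⊕1⊕1⊕0⊕1⊕0⊕0⊕0⊕0⊕0⊕1 = 0
s8 (pos 8,9,10,11,12,13,14,15,24,25,26,27,28,29,30,31): 1⊕0⊕1⊕1⊕0⊕1⊕1⊕1⊕1⊕0⊕0⊕0⊕0⊕0⊕0⊕1 = 0
s16 (pos 16,17,18,19,20,21,22,23,24,25,26,27,28,29,30,31): 0⊕1⊕1⊕1⊕0⊕1⊕0⊕0⊕1⊕0⊕0⊕0⊕0⊕0⊕0⊕1 = 0
Syndrome s16…s1 = 00000 → no error.
Read data bits from positions 3,5,6,7,9,10,11,12,13,14,15,17,18,19,20,21,22,23,24,25,26,27,28,29,30,31: 00110110111111010010000001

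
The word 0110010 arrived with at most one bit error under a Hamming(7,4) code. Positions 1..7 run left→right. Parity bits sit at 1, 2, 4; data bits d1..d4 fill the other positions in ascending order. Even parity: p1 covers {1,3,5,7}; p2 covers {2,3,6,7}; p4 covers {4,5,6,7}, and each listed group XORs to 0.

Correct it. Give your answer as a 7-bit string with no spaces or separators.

s1 (pos 1,3,5,7): 0⊕1⊕0⊕0 = 1
s2 (pos 2,3,6,7): 1⊕1⊕1⊕0 = 1
s4 (pos 4,5,6,7): 0⊕0⊕1⊕0 = 1
Syndrome s4…s1 = 111 → error at position 7.
Flip position 7: 0110010 → 0110011

0110011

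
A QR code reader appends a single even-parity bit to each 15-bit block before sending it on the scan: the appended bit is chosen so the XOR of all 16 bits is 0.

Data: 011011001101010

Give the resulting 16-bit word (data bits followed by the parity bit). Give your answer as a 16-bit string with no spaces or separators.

0110110011010100

XOR of the 15 data bits: 0⊕1⊕1⊕0⊕1⊕1⊕0⊕0⊕1⊕1⊕0⊕1⊕0⊕1⊕0 = 0
Parity bit = 0 (so all 16 bits XOR to 0).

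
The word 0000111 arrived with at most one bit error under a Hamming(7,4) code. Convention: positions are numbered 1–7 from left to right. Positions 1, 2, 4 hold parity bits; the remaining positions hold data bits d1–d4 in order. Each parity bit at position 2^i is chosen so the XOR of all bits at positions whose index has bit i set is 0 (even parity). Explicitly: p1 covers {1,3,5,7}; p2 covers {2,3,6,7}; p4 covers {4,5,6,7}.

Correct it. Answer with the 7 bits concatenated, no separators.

s1 (pos 1,3,5,7): 0⊕0⊕1⊕1 = 0
s2 (pos 2,3,6,7): 0⊕0⊕1⊕1 = 0
s4 (pos 4,5,6,7): 0⊕1⊕1⊕1 = 1
Syndrome s4…s1 = 100 → error at position 4.
Flip position 4: 0000111 → 0001111

0001111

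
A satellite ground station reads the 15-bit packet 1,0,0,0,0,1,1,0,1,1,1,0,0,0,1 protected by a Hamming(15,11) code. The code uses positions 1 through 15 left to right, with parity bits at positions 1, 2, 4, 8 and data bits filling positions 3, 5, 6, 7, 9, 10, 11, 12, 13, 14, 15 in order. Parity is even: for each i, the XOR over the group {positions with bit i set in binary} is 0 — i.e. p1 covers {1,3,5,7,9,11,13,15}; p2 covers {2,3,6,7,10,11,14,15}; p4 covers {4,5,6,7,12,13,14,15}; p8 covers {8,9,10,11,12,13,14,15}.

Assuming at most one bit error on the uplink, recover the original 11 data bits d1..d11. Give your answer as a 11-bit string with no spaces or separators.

s1 (pos 1,3,5,7,9,11,13,15): 1⊕0⊕0⊕1⊕1⊕1⊕0⊕1 = 1
s2 (pos 2,3,6,7,10,11,14,15): 0⊕0⊕1⊕1⊕1⊕1⊕0⊕1 = 1
s4 (pos 4,5,6,7,12,13,14,15): 0⊕0⊕1⊕1⊕0⊕0⊕0⊕1 = 1
s8 (pos 8,9,10,11,12,13,14,15): 0⊕1⊕1⊕1⊕0⊕0⊕0⊕1 = 0
Syndrome s8…s1 = 0111 → error at position 7.
Flip position 7: 100001101110001 → 100001001110001
Read data bits from positions 3,5,6,7,9,10,11,12,13,14,15: 00101110001

00101110001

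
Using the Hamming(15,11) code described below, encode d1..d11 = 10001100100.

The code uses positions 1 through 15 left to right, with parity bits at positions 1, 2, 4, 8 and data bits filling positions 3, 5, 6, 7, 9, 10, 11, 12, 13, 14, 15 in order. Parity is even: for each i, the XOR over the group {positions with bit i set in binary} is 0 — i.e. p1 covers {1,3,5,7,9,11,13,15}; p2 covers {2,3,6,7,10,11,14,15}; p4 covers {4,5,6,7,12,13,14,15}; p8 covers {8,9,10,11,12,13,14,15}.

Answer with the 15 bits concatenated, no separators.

101100011100100

Place data at non-parity positions: p1 p2 1 p4 0 0 0 p8 1 1 0 0 1 0 0
p1 (pos 1,3,5,7,9,11,13,15): XOR of data positions = 1⊕0⊕0⊕1⊕0⊕1⊕0 = 1
p2 (pos 2,3,6,7,10,11,14,15): XOR of data positions = 1⊕0⊕0⊕1⊕0⊕0⊕0 = 0
p4 (pos 4,5,6,7,12,13,14,15): XOR of data positions = 0⊕0⊕0⊕0⊕1⊕0⊕0 = 1
p8 (pos 8,9,10,11,12,13,14,15): XOR of data positions = 1⊕1⊕0⊕0⊕1⊕0⊕0 = 1
Codeword: 101100011100100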